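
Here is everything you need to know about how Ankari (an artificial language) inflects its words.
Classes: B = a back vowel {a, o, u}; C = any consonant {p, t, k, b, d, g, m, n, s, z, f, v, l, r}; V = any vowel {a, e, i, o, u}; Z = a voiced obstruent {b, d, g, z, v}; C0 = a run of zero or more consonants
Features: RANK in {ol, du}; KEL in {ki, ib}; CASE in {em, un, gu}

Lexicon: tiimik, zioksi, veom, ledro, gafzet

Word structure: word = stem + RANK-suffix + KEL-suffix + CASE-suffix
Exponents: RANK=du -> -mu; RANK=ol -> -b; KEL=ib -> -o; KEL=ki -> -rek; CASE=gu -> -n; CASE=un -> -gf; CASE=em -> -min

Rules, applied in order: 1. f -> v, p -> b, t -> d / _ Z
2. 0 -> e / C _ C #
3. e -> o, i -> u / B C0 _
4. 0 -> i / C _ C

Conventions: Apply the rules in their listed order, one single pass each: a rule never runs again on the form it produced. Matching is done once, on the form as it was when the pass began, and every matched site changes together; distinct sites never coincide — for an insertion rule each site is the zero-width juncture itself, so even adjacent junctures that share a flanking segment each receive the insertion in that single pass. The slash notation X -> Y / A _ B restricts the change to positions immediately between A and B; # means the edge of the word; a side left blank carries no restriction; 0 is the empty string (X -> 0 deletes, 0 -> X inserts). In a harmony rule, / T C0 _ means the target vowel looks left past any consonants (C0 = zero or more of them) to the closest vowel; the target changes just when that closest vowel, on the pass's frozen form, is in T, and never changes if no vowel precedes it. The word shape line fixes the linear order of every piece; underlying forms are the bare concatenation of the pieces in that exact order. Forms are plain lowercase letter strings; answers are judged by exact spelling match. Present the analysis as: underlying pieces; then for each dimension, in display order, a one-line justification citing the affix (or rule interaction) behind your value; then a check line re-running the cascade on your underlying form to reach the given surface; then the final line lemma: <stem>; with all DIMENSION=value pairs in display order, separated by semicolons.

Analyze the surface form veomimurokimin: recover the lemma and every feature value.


underlying: veom-mu-rek-min
RANK=du - signalled by the affix -mu
KEL=ki - signalled by the affix -rek
CASE=em - signalled by the affix -min
check: veommurekmin -> veommurekmin -> veommurekmin -> veommurokmin -> veomimurokimin
lemma: veom; RANK=du; KEL=ki; CASE=em


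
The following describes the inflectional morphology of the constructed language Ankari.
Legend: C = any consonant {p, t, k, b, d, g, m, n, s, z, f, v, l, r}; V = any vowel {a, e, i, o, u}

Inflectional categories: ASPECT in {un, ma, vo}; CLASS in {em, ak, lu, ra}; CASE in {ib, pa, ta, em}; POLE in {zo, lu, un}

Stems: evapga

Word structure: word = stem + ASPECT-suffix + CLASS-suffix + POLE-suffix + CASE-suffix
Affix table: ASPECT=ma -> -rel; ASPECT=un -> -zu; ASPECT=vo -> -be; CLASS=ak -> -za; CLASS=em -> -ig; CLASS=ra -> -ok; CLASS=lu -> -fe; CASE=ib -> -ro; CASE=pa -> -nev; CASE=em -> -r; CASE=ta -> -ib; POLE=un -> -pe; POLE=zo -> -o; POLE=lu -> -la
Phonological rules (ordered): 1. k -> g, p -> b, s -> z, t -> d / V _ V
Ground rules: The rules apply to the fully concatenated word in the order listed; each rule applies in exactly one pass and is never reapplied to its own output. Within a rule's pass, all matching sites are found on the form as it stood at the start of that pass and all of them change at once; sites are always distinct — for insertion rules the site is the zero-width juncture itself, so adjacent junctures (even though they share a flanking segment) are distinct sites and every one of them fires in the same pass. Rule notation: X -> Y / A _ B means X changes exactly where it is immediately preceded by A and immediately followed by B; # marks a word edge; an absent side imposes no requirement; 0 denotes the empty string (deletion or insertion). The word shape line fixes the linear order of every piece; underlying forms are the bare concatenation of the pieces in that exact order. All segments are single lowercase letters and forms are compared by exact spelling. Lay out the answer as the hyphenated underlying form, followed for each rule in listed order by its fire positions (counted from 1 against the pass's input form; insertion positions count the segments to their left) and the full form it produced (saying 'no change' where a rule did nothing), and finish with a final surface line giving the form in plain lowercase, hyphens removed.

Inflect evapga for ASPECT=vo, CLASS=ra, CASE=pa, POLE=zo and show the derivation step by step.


underlying: evapga-be-ok-o-nev
1. k -> g, p -> b, s -> z, t -> d / V _ V: fires at position(s) 10: evapgabeogonev
surface: evapgabeogonev


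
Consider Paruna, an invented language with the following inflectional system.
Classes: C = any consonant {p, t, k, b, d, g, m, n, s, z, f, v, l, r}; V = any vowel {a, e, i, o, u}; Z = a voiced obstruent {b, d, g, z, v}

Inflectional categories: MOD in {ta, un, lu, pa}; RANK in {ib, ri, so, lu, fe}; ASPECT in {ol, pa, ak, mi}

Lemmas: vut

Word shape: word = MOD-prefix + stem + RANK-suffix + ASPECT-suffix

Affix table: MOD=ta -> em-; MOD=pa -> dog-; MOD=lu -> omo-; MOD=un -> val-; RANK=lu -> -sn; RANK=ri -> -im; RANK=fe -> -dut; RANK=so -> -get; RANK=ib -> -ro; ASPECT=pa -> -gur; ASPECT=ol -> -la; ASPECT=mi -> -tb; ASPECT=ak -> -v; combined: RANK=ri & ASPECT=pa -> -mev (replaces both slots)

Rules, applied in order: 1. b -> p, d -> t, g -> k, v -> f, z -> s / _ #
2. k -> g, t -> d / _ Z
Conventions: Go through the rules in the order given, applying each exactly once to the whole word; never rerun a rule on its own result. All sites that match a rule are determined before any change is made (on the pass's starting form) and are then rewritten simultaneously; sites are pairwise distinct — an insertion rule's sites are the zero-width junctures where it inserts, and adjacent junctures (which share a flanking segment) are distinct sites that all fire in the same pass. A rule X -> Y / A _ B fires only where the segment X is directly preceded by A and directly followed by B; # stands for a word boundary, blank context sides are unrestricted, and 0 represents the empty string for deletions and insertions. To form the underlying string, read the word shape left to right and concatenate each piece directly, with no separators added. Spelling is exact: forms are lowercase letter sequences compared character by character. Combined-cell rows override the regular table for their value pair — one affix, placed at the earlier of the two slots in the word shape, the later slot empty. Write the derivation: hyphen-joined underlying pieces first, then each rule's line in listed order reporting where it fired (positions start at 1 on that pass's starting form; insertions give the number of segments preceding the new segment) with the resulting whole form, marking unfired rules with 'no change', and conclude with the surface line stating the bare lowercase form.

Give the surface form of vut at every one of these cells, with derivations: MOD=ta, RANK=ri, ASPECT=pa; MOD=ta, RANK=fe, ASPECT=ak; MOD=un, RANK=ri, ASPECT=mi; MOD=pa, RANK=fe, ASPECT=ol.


cell MOD=ta, RANK=ri, ASPECT=pa:
underlying: em-vut-mev
1. b -> p, d -> t, g -> k, v -> f, z -> s / _ #: fires at position(s) 8: emvutmef
2. k -> g, t -> d / _ Z: no change
surface: emvutmef

cell MOD=ta, RANK=fe, ASPECT=ak:
underlying: em-vut-dut-v
1. b -> p, d -> t, g -> k, v -> f, z -> s / _ #: fires at position(s) 9: emvutdutf
2. k -> g, t -> d / _ Z: fires at position(s) 5: emvuddutf
surface: emvuddutf

cell MOD=un, RANK=ri, ASPECT=mi:
underlying: val-vut-im-tb
1. b -> p, d -> t, g -> k, v -> f, z -> s / _ #: fires at position(s) 10: valvutimtp
2. k -> g, t -> d / _ Z: no change
surface: valvutimtp

cell MOD=pa, RANK=fe, ASPECT=ol:
underlying: dog-vut-dut-la
1. b -> p, d -> t, g -> k, v -> f, z -> s / _ #: no change
2. k -> g, t -> d / _ Z: fires at position(s) 6: dogvuddutla
surface: dogvuddutla


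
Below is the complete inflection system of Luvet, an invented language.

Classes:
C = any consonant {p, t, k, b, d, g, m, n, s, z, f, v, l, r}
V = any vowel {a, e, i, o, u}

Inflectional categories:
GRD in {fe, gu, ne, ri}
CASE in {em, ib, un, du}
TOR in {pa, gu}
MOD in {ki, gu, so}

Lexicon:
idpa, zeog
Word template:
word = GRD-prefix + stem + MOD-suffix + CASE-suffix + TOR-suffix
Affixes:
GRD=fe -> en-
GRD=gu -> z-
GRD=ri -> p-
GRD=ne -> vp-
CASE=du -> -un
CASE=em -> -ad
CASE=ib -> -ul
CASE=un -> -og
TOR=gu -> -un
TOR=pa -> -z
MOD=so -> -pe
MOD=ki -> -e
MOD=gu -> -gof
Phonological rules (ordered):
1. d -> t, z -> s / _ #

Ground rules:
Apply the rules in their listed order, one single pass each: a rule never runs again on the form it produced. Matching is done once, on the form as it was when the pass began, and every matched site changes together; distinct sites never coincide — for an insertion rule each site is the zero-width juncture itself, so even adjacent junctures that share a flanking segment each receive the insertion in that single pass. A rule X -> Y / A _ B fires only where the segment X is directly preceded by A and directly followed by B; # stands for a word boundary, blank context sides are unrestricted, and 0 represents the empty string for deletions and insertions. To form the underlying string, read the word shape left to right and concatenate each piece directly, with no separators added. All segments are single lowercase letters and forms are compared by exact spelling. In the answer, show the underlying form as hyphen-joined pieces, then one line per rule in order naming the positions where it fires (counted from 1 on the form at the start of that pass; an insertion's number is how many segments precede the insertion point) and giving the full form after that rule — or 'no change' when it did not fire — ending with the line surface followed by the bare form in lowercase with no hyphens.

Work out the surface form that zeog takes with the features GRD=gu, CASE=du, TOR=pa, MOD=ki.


underlying: z-zeog-e-un-z
1. d -> t, z -> s / _ #: fires at position(s) 9: zzeogeuns
surface: zzeogeuns


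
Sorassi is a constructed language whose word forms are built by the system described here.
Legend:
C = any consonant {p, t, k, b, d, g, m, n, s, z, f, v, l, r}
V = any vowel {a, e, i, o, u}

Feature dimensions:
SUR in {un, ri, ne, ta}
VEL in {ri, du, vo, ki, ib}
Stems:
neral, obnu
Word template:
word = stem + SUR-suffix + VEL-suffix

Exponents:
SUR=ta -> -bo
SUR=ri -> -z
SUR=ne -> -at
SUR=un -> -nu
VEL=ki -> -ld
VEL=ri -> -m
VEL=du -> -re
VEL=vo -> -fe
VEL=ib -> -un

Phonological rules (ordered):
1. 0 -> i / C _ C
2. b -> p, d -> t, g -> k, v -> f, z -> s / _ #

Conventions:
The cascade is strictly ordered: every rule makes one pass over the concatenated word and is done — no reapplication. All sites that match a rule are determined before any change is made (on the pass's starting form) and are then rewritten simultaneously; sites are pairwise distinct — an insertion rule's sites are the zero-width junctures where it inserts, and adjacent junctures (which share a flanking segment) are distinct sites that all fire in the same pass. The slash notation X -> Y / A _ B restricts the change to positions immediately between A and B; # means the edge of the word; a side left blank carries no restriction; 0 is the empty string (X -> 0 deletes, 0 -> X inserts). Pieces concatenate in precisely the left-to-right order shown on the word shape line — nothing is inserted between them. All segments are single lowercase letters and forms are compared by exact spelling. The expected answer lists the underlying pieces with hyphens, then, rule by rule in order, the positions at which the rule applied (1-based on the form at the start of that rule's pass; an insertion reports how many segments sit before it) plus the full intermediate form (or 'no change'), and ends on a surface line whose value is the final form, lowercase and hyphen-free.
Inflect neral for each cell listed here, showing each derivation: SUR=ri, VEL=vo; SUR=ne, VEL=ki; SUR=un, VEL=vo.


cell SUR=ri, VEL=vo:
underlying: neral-z-fe
1. 0 -> i / C _ C: inserts after position(s) 5, 6: neralizife
2. b -> p, d -> t, g -> k, v -> f, z -> s / _ #: no change
surface: neralizife

cell SUR=ne, VEL=ki:
underlying: neral-at-ld
1. 0 -> i / C _ C: inserts after position(s) 7, 8: neralatilid
2. b -> p, d -> t, g -> k, v -> f, z -> s / _ #: fires at position(s) 11: neralatilit
surface: neralatilit

cell SUR=un, VEL=vo:
underlying: neral-nu-fe
1. 0 -> i / C _ C: inserts after position(s) 5: neralinufe
2. b -> p, d -> t, g -> k, v -> f, z -> s / _ #: no change
surface: neralinufe


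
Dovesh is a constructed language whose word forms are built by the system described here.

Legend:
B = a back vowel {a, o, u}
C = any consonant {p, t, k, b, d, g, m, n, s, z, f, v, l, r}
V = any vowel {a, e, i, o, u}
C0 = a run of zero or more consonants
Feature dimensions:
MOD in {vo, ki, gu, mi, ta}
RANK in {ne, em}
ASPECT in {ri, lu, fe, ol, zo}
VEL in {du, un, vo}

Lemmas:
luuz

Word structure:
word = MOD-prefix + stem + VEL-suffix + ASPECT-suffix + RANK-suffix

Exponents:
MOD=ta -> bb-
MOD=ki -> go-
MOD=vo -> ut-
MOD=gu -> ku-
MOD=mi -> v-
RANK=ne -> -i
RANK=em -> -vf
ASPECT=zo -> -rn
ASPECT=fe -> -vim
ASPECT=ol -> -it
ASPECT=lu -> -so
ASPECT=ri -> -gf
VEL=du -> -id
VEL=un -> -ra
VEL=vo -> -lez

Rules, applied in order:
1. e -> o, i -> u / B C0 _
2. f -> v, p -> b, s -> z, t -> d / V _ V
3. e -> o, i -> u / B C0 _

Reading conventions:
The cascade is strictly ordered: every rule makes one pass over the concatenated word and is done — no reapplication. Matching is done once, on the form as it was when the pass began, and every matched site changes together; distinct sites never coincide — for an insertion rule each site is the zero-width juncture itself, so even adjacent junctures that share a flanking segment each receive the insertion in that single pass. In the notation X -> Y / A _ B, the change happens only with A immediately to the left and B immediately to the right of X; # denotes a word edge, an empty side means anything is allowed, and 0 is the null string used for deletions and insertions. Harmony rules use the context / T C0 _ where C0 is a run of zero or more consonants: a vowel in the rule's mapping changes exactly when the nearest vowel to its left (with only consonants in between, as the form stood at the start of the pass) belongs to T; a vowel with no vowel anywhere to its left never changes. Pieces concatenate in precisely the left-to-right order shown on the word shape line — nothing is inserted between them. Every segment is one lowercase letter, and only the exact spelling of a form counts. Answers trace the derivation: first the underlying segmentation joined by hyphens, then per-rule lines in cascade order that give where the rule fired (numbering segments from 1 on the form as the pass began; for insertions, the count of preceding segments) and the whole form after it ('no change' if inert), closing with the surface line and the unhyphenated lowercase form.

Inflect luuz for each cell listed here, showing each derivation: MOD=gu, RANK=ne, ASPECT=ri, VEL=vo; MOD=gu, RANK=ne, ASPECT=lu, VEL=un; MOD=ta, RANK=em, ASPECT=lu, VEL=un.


cell MOD=gu, RANK=ne, ASPECT=ri, VEL=vo:
underlying: ku-luuz-lez-gf-i
1. e -> o, i -> u / B C0 _: fires at position(s) 8: kuluuzlozgfi
2. f -> v, p -> b, s -> z, t -> d / V _ V: no change
3. e -> o, i -> u / B C0 _: fires at position(s) 12: kuluuzlozgfu
surface: kuluuzlozgfu

cell MOD=gu, RANK=ne, ASPECT=lu, VEL=un:
underlying: ku-luuz-ra-so-i
1. e -> o, i -> u / B C0 _: fires at position(s) 11: kuluuzrasou
2. f -> v, p -> b, s -> z, t -> d / V _ V: fires at position(s) 9: kuluuzrazou
3. e -> o, i -> u / B C0 _: no change
surface: kuluuzrazou

cell MOD=ta, RANK=em, ASPECT=lu, VEL=un:
underlying: bb-luuz-ra-so-vf
1. e -> o, i -> u / B C0 _: no change
2. f -> v, p -> b, s -> z, t -> d / V _ V: fires at position(s) 9: bbluuzrazovf
3. e -> o, i -> u / B C0 _: no change
surface: bbluuzrazovf


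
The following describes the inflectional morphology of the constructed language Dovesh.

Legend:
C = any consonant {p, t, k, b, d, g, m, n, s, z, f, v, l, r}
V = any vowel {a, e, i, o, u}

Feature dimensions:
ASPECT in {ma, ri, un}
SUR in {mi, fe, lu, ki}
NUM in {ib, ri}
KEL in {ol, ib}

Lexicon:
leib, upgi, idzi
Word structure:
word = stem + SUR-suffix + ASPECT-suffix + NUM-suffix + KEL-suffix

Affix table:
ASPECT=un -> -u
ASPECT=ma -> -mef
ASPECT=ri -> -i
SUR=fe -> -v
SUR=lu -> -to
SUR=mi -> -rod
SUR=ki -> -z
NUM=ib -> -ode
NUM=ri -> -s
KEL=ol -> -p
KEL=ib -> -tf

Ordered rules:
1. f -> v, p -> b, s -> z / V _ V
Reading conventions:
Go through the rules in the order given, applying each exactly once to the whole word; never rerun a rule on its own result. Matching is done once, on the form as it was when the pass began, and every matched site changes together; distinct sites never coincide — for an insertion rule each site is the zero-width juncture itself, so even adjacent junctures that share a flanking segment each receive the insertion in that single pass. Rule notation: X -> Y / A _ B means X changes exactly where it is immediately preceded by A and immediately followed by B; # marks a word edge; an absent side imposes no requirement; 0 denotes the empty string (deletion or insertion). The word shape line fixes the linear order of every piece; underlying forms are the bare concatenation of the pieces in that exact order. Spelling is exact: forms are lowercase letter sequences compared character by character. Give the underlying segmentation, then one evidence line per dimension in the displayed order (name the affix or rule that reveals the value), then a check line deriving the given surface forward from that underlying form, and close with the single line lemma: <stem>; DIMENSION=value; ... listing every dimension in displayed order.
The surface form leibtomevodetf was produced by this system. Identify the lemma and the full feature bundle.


underlying: leib-to-mef-ode-tf
ASPECT=ma - signalled by the affix -mef
SUR=lu - signalled by the affix -to
NUM=ib - signalled by the affix -ode
KEL=ib - signalled by the affix -tf
check: leibtomefodetf -> leibtomevodetf
lemma: leib; ASPECT=ma; SUR=lu; NUM=ib; KEL=ib


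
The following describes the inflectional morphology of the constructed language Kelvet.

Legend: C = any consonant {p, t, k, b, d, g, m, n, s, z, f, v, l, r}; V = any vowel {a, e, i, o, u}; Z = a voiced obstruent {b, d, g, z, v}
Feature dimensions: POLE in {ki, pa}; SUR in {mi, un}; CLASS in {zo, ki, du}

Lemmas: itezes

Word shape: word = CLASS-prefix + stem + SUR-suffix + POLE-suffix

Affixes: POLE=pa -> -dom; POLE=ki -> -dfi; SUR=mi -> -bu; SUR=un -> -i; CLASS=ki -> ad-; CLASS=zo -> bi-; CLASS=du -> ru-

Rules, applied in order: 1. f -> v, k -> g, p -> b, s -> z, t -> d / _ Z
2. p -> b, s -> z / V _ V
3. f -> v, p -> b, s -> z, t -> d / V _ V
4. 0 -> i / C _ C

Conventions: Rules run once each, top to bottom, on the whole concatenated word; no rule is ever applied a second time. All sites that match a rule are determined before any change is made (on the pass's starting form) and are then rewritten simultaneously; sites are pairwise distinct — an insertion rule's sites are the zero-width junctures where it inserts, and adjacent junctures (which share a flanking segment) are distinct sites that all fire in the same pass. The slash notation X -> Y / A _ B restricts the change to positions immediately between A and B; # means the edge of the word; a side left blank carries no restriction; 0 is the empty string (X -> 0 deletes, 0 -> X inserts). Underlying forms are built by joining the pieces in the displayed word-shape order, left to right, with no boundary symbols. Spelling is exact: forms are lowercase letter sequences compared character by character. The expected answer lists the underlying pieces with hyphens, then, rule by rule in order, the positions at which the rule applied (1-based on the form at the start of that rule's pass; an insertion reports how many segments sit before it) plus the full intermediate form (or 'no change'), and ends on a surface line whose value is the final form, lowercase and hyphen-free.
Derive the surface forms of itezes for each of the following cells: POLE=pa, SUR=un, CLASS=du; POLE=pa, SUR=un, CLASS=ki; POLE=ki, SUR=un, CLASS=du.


cell POLE=pa, SUR=un, CLASS=du:
underlying: ru-itezes-i-dom
1. f -> v, k -> g, p -> b, s -> z, t -> d / _ Z: no change
2. p -> b, s -> z / V _ V: fires at position(s) 8: ruitezezidom
3. f -> v, p -> b, s -> z, t -> d / V _ V: fires at position(s) 4: ruidezezidom
4. 0 -> i / C _ C: no change
surface: ruidezezidom

cell POLE=pa, SUR=un, CLASS=ki:
underlying: ad-itezes-i-dom
1. f -> v, k -> g, p -> b, s -> z, t -> d / _ Z: no change
2. p -> b, s -> z / V _ V: fires at position(s) 8: aditezezidom
3. f -> v, p -> b, s -> z, t -> d / V _ V: fires at position(s) 4: adidezezidom
4. 0 -> i / C _ C: no change
surface: adidezezidom

cell POLE=ki, SUR=un, CLASS=du:
underlying: ru-itezes-i-dfi
1. f -> v, k -> g, p -> b, s -> z, t -> d / _ Z: no change
2. p -> b, s -> z / V _ V: fires at position(s) 8: ruitezezidfi
3. f -> v, p -> b, s -> z, t -> d / V _ V: fires at position(s) 4: ruidezezidfi
4. 0 -> i / C _ C: inserts after position(s) 10: ruidezezidifi
surface: ruidezezidifi


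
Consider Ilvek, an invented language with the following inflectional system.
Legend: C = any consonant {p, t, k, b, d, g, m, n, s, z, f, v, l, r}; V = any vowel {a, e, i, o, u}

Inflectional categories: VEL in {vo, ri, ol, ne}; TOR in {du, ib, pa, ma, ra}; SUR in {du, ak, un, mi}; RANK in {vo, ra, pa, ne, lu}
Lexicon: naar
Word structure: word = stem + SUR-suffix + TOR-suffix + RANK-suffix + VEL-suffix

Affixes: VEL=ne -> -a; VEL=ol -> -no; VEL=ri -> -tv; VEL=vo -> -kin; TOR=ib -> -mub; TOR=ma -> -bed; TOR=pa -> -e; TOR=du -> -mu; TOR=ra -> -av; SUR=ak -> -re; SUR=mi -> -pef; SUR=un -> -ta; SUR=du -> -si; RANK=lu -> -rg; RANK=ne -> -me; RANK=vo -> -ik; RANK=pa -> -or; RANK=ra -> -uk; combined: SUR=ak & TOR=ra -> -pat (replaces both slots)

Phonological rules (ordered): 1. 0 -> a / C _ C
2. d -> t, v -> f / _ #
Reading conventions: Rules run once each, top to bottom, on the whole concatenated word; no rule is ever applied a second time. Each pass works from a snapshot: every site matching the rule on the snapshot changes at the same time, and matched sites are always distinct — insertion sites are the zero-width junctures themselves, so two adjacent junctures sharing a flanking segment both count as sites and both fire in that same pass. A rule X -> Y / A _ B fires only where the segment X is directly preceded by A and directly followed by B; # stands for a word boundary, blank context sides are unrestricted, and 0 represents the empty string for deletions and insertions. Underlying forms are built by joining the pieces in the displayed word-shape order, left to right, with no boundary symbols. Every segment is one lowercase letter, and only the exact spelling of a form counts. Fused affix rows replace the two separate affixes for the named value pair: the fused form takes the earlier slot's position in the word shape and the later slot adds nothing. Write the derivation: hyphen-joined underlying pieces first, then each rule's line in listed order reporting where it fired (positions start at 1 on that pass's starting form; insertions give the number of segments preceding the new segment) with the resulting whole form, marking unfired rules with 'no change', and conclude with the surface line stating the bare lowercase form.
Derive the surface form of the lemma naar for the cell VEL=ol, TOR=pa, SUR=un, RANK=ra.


underlying: naar-ta-e-uk-no
1. 0 -> a / C _ C: inserts after position(s) 4, 9: naarataeukano
2. d -> t, v -> f / _ #: no change
surface: naarataeukano


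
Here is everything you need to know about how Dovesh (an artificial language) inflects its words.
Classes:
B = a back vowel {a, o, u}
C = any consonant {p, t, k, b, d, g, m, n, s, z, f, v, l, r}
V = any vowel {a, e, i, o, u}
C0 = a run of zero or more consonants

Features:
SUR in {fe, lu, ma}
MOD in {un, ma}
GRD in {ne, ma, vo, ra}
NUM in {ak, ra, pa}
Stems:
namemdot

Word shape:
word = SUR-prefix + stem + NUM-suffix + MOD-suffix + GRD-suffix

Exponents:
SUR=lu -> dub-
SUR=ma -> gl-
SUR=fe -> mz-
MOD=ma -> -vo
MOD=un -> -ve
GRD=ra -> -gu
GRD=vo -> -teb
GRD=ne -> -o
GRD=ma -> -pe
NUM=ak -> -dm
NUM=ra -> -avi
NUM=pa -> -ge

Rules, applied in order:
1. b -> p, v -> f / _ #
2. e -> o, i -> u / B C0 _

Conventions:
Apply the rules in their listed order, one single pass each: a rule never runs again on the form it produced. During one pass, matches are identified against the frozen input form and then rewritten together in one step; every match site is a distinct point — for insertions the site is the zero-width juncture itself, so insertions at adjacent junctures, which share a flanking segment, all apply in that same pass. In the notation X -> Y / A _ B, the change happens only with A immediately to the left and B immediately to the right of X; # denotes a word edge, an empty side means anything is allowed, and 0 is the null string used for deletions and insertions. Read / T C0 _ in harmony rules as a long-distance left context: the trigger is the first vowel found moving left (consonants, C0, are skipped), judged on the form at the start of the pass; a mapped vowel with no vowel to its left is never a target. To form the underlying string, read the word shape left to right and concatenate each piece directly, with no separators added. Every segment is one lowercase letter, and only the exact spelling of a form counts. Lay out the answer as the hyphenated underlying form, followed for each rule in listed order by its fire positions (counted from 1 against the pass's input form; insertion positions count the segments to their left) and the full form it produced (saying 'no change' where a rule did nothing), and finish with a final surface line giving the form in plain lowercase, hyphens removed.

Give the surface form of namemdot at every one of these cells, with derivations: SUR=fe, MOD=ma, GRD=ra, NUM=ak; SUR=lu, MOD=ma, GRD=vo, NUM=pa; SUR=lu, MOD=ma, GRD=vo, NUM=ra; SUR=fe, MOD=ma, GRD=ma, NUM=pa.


cell SUR=fe, MOD=ma, GRD=ra, NUM=ak:
underlying: mz-namemdot-dm-vo-gu
1. b -> p, v -> f / _ #: no change
2. e -> o, i -> u / B C0 _: fires at position(s) 6: mznamomdotdmvogu
surface: mznamomdotdmvogu

cell SUR=lu, MOD=ma, GRD=vo, NUM=pa:
underlying: dub-namemdot-ge-vo-teb
1. b -> p, v -> f / _ #: fires at position(s) 18: dubnamemdotgevotep
2. e -> o, i -> u / B C0 _: fires at position(s) 7, 13, 17: dubnamomdotgovotop
surface: dubnamomdotgovotop

cell SUR=lu, MOD=ma, GRD=vo, NUM=ra:
underlying: dub-namemdot-avi-vo-teb
1. b -> p, v -> f / _ #: fires at position(s) 19: dubnamemdotavivotep
2. e -> o, i -> u / B C0 _: fires at position(s) 7, 14, 18: dubnamomdotavuvotop
surface: dubnamomdotavuvotop

cell SUR=fe, MOD=ma, GRD=ma, NUM=pa:
underlying: mz-namemdot-ge-vo-pe
1. b -> p, v -> f / _ #: no change
2. e -> o, i -> u / B C0 _: fires at position(s) 6, 12, 16: mznamomdotgovopo
surface: mznamomdotgovopo


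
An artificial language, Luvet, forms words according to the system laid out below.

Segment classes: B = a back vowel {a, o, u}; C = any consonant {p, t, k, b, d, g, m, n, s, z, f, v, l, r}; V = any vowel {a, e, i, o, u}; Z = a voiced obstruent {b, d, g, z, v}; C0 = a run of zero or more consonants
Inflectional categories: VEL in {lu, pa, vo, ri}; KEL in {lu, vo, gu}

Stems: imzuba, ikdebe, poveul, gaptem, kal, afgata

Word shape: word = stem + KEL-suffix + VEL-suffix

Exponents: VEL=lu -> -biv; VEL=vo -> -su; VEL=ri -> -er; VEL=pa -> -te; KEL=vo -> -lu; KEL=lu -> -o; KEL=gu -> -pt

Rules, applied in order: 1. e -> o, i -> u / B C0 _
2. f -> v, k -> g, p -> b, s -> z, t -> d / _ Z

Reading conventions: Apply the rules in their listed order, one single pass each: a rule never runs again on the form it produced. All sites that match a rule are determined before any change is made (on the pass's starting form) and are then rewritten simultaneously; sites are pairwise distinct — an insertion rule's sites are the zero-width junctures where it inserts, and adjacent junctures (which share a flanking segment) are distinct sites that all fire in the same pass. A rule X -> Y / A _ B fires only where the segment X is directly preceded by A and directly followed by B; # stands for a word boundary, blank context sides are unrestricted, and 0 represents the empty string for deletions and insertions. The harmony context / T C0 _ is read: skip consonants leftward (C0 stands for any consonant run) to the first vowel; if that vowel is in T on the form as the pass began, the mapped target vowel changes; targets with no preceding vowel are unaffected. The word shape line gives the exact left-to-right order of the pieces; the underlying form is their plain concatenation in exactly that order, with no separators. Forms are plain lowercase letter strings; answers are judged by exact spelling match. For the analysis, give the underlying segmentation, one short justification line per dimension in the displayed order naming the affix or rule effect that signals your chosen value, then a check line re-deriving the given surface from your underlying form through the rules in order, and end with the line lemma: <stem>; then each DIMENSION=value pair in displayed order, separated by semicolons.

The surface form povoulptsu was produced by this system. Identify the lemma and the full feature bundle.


underlying: poveul-pt-su
VEL=vo - signalled by the affix -su
KEL=gu - signalled by the affix -pt
check: poveulptsu -> povoulptsu -> povoulptsu
lemma: poveul; VEL=vo; KEL=gu


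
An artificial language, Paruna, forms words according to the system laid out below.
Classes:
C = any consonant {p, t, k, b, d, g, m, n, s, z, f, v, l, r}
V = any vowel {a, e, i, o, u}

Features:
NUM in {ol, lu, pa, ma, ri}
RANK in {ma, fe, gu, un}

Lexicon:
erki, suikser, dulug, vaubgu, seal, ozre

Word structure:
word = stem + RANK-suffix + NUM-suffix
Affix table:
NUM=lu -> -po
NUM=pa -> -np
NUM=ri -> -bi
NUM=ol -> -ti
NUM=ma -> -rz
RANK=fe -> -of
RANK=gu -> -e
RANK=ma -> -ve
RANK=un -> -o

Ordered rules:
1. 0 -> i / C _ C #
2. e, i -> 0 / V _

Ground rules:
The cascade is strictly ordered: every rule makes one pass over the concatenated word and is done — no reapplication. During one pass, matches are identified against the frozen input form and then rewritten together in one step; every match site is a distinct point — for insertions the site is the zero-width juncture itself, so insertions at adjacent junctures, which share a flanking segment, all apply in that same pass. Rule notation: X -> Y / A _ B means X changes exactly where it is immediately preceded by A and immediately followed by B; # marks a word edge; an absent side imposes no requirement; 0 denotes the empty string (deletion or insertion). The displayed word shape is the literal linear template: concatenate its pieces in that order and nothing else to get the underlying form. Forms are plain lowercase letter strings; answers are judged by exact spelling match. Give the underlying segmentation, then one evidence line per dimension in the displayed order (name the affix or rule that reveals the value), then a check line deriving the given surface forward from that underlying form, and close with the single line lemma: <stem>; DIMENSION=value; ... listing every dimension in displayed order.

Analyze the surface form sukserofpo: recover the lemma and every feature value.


underlying: suikser-of-po
NUM=lu - signalled by the affix -po
RANK=fe - signalled by the affix -of
check: suikserofpo -> suikserofpo -> sukserofpo
lemma: suikser; NUM=lu; RANK=fe


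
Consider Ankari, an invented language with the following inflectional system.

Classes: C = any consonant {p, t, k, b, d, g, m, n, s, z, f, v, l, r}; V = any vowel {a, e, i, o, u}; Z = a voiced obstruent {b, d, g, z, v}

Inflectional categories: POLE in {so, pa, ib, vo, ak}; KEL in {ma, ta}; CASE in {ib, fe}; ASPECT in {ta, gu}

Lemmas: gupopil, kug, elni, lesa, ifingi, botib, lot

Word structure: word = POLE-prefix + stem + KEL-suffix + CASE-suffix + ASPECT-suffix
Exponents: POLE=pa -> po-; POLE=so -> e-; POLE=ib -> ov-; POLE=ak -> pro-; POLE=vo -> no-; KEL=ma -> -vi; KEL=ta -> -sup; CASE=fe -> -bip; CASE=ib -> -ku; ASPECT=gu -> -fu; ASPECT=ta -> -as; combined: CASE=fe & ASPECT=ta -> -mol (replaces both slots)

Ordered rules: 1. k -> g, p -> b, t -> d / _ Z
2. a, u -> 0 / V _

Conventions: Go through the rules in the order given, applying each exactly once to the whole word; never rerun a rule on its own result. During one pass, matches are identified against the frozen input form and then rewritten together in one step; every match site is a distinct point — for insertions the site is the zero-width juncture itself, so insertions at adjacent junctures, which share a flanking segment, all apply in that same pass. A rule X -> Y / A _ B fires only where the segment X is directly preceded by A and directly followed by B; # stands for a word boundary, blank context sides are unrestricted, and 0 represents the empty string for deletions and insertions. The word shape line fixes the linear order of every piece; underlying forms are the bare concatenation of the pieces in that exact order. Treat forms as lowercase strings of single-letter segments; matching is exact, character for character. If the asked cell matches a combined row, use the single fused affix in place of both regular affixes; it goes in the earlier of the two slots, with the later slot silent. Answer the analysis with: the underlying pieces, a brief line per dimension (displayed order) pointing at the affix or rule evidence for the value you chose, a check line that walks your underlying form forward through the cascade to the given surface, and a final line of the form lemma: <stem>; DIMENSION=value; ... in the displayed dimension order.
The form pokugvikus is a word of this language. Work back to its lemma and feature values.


underlying: po-kug-vi-ku-as
POLE=pa - signalled by the affix po-
KEL=ma - signalled by the affix -vi
CASE=ib - signalled by the affix -ku
ASPECT=ta - signalled by the affix -as
check: pokugvikuas -> pokugvikuas -> pokugvikus
lemma: kug; POLE=pa; KEL=ma; CASE=ib; ASPECT=ta


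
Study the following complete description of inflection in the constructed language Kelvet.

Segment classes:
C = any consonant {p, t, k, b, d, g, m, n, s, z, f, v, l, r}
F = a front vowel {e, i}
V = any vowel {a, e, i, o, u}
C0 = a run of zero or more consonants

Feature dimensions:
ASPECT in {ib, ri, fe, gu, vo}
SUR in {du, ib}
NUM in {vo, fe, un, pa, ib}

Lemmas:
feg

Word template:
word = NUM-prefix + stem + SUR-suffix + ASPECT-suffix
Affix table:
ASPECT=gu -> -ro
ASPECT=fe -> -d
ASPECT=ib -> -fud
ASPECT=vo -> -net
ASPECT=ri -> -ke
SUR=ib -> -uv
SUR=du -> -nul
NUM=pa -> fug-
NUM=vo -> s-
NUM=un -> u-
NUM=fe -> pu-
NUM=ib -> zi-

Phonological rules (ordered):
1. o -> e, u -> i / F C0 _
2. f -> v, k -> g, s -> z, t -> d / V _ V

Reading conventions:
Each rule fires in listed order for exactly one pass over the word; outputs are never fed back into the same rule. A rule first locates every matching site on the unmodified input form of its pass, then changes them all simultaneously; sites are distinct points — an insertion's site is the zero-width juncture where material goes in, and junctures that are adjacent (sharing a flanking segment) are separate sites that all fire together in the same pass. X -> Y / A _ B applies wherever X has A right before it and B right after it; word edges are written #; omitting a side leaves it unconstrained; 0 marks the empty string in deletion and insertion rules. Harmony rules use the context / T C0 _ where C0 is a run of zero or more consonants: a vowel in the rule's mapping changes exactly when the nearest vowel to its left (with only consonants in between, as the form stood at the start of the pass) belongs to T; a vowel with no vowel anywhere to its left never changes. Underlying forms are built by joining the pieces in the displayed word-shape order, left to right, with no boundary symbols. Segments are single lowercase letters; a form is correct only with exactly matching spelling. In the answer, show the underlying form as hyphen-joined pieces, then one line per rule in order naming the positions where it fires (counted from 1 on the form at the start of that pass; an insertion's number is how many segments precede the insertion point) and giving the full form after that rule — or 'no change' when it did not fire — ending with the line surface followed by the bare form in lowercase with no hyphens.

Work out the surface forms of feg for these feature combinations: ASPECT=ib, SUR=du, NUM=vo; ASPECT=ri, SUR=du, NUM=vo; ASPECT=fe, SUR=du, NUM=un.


cell ASPECT=ib, SUR=du, NUM=vo:
underlying: s-feg-nul-fud
1. o -> e, u -> i / F C0 _: fires at position(s) 6: sfegnilfud
2. f -> v, k -> g, s -> z, t -> d / V _ V: no change
surface: sfegnilfud

cell ASPECT=ri, SUR=du, NUM=vo:
underlying: s-feg-nul-ke
1. o -> e, u -> i / F C0 _: fires at position(s) 6: sfegnilke
2. f -> v, k -> g, s -> z, t -> d / V _ V: no change
surface: sfegnilke

cell ASPECT=fe, SUR=du, NUM=un:
underlying: u-feg-nul-d
1. o -> e, u -> i / F C0 _: fires at position(s) 6: ufegnild
2. f -> v, k -> g, s -> z, t -> d / V _ V: fires at position(s) 2: uvegnild
surface: uvegnild


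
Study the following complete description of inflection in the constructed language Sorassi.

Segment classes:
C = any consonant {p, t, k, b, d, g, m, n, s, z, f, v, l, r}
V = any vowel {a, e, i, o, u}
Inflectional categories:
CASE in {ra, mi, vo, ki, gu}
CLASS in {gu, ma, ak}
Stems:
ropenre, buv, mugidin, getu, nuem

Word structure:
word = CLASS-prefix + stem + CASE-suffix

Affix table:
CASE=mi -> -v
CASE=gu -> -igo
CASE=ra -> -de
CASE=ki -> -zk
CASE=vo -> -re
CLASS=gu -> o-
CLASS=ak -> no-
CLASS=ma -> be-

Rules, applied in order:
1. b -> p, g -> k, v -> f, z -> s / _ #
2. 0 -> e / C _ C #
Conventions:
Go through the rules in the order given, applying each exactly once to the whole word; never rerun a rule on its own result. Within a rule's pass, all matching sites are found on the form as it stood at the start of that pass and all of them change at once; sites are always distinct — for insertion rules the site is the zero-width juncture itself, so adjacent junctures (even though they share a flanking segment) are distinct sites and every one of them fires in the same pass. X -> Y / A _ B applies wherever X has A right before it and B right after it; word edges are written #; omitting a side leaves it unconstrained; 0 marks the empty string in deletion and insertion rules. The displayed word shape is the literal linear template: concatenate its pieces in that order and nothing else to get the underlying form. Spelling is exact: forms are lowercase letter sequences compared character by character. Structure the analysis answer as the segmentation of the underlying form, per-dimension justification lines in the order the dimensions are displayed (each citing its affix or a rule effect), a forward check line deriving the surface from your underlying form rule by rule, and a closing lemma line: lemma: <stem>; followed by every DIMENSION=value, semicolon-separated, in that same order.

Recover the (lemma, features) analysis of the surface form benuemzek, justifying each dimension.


underlying: be-nuem-zk
CASE=ki - signalled by the affix -zk
CLASS=ma - signalled by the affix be-
check: benuemzk -> benuemzk -> benuemzek
lemma: nuem; CASE=ki; CLASS=ma


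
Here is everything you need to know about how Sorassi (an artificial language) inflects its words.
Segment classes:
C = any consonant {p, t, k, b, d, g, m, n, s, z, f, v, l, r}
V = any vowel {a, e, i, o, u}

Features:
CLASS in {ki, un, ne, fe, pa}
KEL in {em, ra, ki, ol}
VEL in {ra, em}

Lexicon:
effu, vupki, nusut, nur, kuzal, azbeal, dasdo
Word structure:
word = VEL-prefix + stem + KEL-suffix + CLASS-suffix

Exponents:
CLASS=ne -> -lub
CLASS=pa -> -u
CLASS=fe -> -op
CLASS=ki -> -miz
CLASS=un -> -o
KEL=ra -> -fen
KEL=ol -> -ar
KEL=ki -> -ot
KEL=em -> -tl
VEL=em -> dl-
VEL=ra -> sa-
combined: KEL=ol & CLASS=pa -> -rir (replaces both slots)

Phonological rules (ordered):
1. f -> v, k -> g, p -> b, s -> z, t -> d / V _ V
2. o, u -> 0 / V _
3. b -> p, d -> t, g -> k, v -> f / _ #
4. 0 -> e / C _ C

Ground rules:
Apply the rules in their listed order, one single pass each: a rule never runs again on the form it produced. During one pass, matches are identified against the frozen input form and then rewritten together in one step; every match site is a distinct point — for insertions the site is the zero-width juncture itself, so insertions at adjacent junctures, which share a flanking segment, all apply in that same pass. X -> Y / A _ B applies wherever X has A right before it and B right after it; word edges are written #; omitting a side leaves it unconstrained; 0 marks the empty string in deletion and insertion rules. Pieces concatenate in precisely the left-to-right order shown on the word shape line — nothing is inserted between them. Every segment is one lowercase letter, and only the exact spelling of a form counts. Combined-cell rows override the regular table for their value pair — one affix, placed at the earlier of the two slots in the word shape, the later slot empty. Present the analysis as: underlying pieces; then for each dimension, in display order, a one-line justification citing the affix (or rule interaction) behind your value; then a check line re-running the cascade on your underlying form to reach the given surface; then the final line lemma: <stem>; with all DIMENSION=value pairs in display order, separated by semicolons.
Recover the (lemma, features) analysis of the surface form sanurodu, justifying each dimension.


underlying: sa-nur-ot-u
CLASS=pa - signalled by the affix -u
KEL=ki - signalled by the affix -ot
VEL=ra - signalled by the affix sa-
check: sanurotu -> sanurodu -> sanurodu -> sanurodu -> sanurodu
lemma: nur; CLASS=pa; KEL=ki; VEL=ra
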